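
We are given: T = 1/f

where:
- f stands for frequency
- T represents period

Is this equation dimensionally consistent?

Yes

f (frequency) has dimensions [T^-1].
T (period) has dimensions [T].

Left side: [T]
Right side: [T]

Both sides have the same dimensions, so the equation is dimensionally consistent.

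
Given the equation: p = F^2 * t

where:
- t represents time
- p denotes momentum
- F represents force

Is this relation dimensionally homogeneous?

No

t (time) has dimensions [T].
p (momentum) has dimensions [L M T^-1].
F (force) has dimensions [L M T^-2].

Left side: [L M T^-1]
Right side: [L^2 M^2 T^-3]

The two sides have different dimensions, so the equation is NOT dimensionally consistent.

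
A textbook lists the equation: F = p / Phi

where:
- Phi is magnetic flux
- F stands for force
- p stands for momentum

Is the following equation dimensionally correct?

No

Phi (magnetic flux) has dimensions [I^-1 L^2 M T^-2].
F (force) has dimensions [L M T^-2].
p (momentum) has dimensions [L M T^-1].

Left side: [L M T^-2]
Right side: [I L^-1 T]

The two sides have different dimensions, so the equation is NOT dimensionally consistent.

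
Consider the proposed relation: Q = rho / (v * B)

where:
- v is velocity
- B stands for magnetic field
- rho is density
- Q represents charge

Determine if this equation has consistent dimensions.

No

v (velocity) has dimensions [L T^-1].
B (magnetic field) has dimensions [I^-1 M T^-2].
rho (density) has dimensions [L^-3 M].
Q (charge) has dimensions [I T].

Left side: [I T]
Right side: [I L^-4 T^3]

The two sides have different dimensions, so the equation is NOT dimensionally consistent.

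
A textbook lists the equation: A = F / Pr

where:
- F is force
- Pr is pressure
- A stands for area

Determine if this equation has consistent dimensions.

Yes

F (force) has dimensions [L M T^-2].
Pr (pressure) has dimensions [L^-1 M T^-2].
A (area) has dimensions [L^2].

Left side: [L^2]
Right side: [L^2]

Both sides have the same dimensions, so the equation is dimensionally consistent.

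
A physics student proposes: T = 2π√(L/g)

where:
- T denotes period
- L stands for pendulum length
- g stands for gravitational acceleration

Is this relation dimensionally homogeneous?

Yes

T (period) has dimensions [T].
L (pendulum length) has dimensions [L].
g (gravitational acceleration) has dimensions [L T^-2].

Left side: [T]
Right side: [T]

Both sides have the same dimensions, so the equation is dimensionally consistent.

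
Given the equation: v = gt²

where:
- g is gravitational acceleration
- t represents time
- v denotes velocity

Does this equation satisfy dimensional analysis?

No

g (gravitational acceleration) has dimensions [L T^-2].
t (time) has dimensions [T].
v (velocity) has dimensions [L T^-1].

Left side: [L T^-1]
Right side: [L]

The two sides have different dimensions, so the equation is NOT dimensionally consistent.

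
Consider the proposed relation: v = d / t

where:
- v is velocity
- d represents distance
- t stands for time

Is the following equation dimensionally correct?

Yes

v (velocity) has dimensions [L T^-1].
d (distance) has dimensions [L].
t (time) has dimensions [T].

Left side: [L T^-1]
Right side: [L T^-1]

Both sides have the same dimensions, so the equation is dimensionally consistent.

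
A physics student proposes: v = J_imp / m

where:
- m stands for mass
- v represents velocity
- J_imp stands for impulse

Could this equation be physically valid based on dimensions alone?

Yes

m (mass) has dimensions [M].
v (velocity) has dimensions [L T^-1].
J_imp (impulse) has dimensions [L M T^-1].

Left side: [L T^-1]
Right side: [L T^-1]

Both sides have the same dimensions, so the equation is dimensionally consistent.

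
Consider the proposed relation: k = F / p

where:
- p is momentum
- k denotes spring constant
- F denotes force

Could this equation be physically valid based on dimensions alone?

No

p (momentum) has dimensions [L M T^-1].
k (spring constant) has dimensions [M T^-2].
F (force) has dimensions [L M T^-2].

Left side: [M T^-2]
Right side: [T^-1]

The two sides have different dimensions, so the equation is NOT dimensionally consistent.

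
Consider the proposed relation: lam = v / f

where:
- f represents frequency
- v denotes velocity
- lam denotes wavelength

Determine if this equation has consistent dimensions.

Yes

f (frequency) has dimensions [T^-1].
v (velocity) has dimensions [L T^-1].
lam (wavelength) has dimensions [L].

Left side: [L]
Right side: [L]

Both sides have the same dimensions, so the equation is dimensionally consistent.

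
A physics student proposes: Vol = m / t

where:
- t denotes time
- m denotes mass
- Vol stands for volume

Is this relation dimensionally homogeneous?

No

t (time) has dimensions [T].
m (mass) has dimensions [M].
Vol (volume) has dimensions [L^3].

Left side: [L^3]
Right side: [M T^-1]

The two sides have different dimensions, so the equation is NOT dimensionally consistent.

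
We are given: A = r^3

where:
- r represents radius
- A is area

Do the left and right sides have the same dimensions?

No

r (radius) has dimensions [L].
A (area) has dimensions [L^2].

Left side: [L^2]
Right side: [L^3]

The two sides have different dimensions, so the equation is NOT dimensionally consistent.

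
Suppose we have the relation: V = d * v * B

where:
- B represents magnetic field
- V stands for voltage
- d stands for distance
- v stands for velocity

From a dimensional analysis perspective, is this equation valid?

Yes

B (magnetic field) has dimensions [I^-1 M T^-2].
V (voltage) has dimensions [I^-1 L^2 M T^-3].
d (distance) has dimensions [L].
v (velocity) has dimensions [L T^-1].

Left side: [I^-1 L^2 M T^-3]
Right side: [I^-1 L^2 M T^-3]

Both sides have the same dimensions, so the equation is dimensionally consistent.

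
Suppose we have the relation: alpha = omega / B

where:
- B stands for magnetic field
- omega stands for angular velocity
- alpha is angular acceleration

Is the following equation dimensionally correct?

No

B (magnetic field) has dimensions [I^-1 M T^-2].
omega (angular velocity) has dimensions [T^-1].
alpha (angular acceleration) has dimensions [T^-2].

Left side: [T^-2]
Right side: [I M^-1 T]

The two sides have different dimensions, so the equation is NOT dimensionally consistent.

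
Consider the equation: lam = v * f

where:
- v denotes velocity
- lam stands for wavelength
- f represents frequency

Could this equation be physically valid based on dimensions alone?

No

v (velocity) has dimensions [L T^-1].
lam (wavelength) has dimensions [L].
f (frequency) has dimensions [T^-1].

Left side: [L]
Right side: [L T^-2]

The two sides have different dimensions, so the equation is NOT dimensionally consistent.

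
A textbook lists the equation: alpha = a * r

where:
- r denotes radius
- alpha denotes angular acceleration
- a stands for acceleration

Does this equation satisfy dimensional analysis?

No

r (radius) has dimensions [L].
alpha (angular acceleration) has dimensions [T^-2].
a (acceleration) has dimensions [L T^-2].

Left side: [T^-2]
Right side: [L^2 T^-2]

The two sides have different dimensions, so the equation is NOT dimensionally consistent.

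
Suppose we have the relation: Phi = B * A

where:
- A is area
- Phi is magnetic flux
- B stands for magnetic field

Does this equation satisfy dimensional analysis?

Yes

A (area) has dimensions [L^2].
Phi (magnetic flux) has dimensions [I^-1 L^2 M T^-2].
B (magnetic field) has dimensions [I^-1 M T^-2].

Left side: [I^-1 L^2 M T^-2]
Right side: [I^-1 L^2 M T^-2]

Both sides have the same dimensions, so the equation is dimensionally consistent.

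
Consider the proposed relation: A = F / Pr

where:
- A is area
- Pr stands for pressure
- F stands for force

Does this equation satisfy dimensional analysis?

Yes

A (area) has dimensions [L^2].
Pr (pressure) has dimensions [L^-1 M T^-2].
F (force) has dimensions [L M T^-2].

Left side: [L^2]
Right side: [L^2]

Both sides have the same dimensions, so the equation is dimensionally consistent.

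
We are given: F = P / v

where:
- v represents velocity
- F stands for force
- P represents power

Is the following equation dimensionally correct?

Yes

v (velocity) has dimensions [L T^-1].
F (force) has dimensions [L M T^-2].
P (power) has dimensions [L^2 M T^-3].

Left side: [L M T^-2]
Right side: [L M T^-2]

Both sides have the same dimensions, so the equation is dimensionally consistent.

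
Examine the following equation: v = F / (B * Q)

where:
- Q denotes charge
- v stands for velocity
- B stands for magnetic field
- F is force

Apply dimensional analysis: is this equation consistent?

Yes

Q (charge) has dimensions [I T].
v (velocity) has dimensions [L T^-1].
B (magnetic field) has dimensions [I^-1 M T^-2].
F (force) has dimensions [L M T^-2].

Left side: [L T^-1]
Right side: [L T^-1]

Both sides have the same dimensions, so the equation is dimensionally consistent.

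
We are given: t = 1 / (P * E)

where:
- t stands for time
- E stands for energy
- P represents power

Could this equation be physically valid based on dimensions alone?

No

t (time) has dimensions [T].
E (energy) has dimensions [L^2 M T^-2].
P (power) has dimensions [L^2 M T^-3].

Left side: [T]
Right side: [L^-4 M^-2 T^5]

The two sides have different dimensions, so the equation is NOT dimensionally consistent.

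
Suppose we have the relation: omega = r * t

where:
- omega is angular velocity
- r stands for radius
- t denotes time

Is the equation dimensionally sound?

No

omega (angular velocity) has dimensions [T^-1].
r (radius) has dimensions [L].
t (time) has dimensions [T].

Left side: [T^-1]
Right side: [L T]

The two sides have different dimensions, so the equation is NOT dimensionally consistent.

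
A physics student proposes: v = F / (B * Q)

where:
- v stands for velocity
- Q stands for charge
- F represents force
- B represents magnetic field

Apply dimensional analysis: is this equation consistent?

Yes

v (velocity) has dimensions [L T^-1].
Q (charge) has dimensions [I T].
F (force) has dimensions [L M T^-2].
B (magnetic field) has dimensions [I^-1 M T^-2].

Left side: [L T^-1]
Right side: [L T^-1]

Both sides have the same dimensions, so the equation is dimensionally consistent.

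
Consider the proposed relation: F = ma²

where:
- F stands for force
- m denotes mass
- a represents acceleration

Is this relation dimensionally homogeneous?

No

F (force) has dimensions [L M T^-2].
m (mass) has dimensions [M].
a (acceleration) has dimensions [L T^-2].

Left side: [L M T^-2]
Right side: [L^2 M T^-4]

The two sides have different dimensions, so the equation is NOT dimensionally consistent.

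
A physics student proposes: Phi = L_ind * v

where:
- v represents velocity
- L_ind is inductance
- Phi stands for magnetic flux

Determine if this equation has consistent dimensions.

No

v (velocity) has dimensions [L T^-1].
L_ind (inductance) has dimensions [I^-2 L^2 M T^-2].
Phi (magnetic flux) has dimensions [I^-1 L^2 M T^-2].

Left side: [I^-1 L^2 M T^-2]
Right side: [I^-2 L^3 M T^-3]

The two sides have different dimensions, so the equation is NOT dimensionally consistent.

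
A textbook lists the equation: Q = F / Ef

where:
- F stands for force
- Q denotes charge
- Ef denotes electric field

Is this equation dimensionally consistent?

Yes

F (force) has dimensions [L M T^-2].
Q (charge) has dimensions [I T].
Ef (electric field) has dimensions [I^-1 L M T^-3].

Left side: [I T]
Right side: [I T]

Both sides have the same dimensions, so the equation is dimensionally consistent.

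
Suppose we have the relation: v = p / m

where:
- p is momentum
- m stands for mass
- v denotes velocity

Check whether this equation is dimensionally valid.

Yes

p (momentum) has dimensions [L M T^-1].
m (mass) has dimensions [M].
v (velocity) has dimensions [L T^-1].

Left side: [L T^-1]
Right side: [L T^-1]

Both sides have the same dimensions, so the equation is dimensionally consistent.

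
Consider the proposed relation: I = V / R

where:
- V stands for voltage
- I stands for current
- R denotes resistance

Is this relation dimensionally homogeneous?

Yes

V (voltage) has dimensions [I^-1 L^2 M T^-3].
I (current) has dimensions [I].
R (resistance) has dimensions [I^-2 L^2 M T^-3].

Left side: [I]
Right side: [I]

Both sides have the same dimensions, so the equation is dimensionally consistent.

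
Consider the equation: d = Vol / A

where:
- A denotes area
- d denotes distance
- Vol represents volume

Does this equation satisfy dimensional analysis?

Yes

A (area) has dimensions [L^2].
d (distance) has dimensions [L].
Vol (volume) has dimensions [L^3].

Left side: [L]
Right side: [L]

Both sides have the same dimensions, so the equation is dimensionally consistent.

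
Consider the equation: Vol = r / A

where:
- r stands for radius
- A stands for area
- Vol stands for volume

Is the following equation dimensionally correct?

No

r (radius) has dimensions [L].
A (area) has dimensions [L^2].
Vol (volume) has dimensions [L^3].

Left side: [L^3]
Right side: [L^-1]

The two sides have different dimensions, so the equation is NOT dimensionally consistent.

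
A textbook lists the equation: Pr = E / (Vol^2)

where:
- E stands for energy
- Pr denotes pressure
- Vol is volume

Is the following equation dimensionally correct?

No

E (energy) has dimensions [L^2 M T^-2].
Pr (pressure) has dimensions [L^-1 M T^-2].
Vol (volume) has dimensions [L^3].

Left side: [L^-1 M T^-2]
Right side: [L^-4 M T^-2]

The two sides have different dimensions, so the equation is NOT dimensionally consistent.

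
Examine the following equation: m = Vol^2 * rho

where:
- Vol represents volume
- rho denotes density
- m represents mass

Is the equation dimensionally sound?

No

Vol (volume) has dimensions [L^3].
rho (density) has dimensions [L^-3 M].
m (mass) has dimensions [M].

Left side: [M]
Right side: [L^3 M]

The two sides have different dimensions, so the equation is NOT dimensionally consistent.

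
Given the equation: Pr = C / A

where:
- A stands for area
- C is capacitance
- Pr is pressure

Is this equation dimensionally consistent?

No

A (area) has dimensions [L^2].
C (capacitance) has dimensions [I^2 L^-2 M^-1 T^4].
Pr (pressure) has dimensions [L^-1 M T^-2].

Left side: [L^-1 M T^-2]
Right side: [I^2 L^-4 M^-1 T^4]

The two sides have different dimensions, so the equation is NOT dimensionally consistent.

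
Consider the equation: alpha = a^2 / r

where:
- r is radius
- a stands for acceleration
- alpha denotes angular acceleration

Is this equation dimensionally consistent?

No

r (radius) has dimensions [L].
a (acceleration) has dimensions [L T^-2].
alpha (angular acceleration) has dimensions [T^-2].

Left side: [T^-2]
Right side: [L T^-4]

The two sides have different dimensions, so the equation is NOT dimensionally consistent.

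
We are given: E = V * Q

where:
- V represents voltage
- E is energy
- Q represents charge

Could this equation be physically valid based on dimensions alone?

Yes

V (voltage) has dimensions [I^-1 L^2 M T^-3].
E (energy) has dimensions [L^2 M T^-2].
Q (charge) has dimensions [I T].

Left side: [L^2 M T^-2]
Right side: [L^2 M T^-2]

Both sides have the same dimensions, so the equation is dimensionally consistent.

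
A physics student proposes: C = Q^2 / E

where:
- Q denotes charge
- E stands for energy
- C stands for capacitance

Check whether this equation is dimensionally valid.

Yes

Q (charge) has dimensions [I T].
E (energy) has dimensions [L^2 M T^-2].
C (capacitance) has dimensions [I^2 L^-2 M^-1 T^4].

Left side: [I^2 L^-2 M^-1 T^4]
Right side: [I^2 L^-2 M^-1 T^4]

Both sides have the same dimensions, so the equation is dimensionally consistent.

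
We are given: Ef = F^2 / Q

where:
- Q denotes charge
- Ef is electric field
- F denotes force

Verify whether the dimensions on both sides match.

No

Q (charge) has dimensions [I T].
Ef (electric field) has dimensions [I^-1 L M T^-3].
F (force) has dimensions [L M T^-2].

Left side: [I^-1 L M T^-3]
Right side: [I^-1 L^2 M^2 T^-5]

The two sides have different dimensions, so the equation is NOT dimensionally consistent.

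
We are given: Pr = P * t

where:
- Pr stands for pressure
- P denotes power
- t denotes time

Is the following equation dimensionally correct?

No

Pr (pressure) has dimensions [L^-1 M T^-2].
P (power) has dimensions [L^2 M T^-3].
t (time) has dimensions [T].

Left side: [L^-1 M T^-2]
Right side: [L^2 M T^-2]

The two sides have different dimensions, so the equation is NOT dimensionally consistent.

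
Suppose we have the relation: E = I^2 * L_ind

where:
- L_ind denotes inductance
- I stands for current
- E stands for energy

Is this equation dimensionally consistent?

Yes

L_ind (inductance) has dimensions [I^-2 L^2 M T^-2].
I (current) has dimensions [I].
E (energy) has dimensions [L^2 M T^-2].

Left side: [L^2 M T^-2]
Right side: [L^2 M T^-2]

Both sides have the same dimensions, so the equation is dimensionally consistent.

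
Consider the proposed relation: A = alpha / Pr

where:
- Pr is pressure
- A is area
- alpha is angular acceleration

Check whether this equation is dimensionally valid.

No

Pr (pressure) has dimensions [L^-1 M T^-2].
A (area) has dimensions [L^2].
alpha (angular acceleration) has dimensions [T^-2].

Left side: [L^2]
Right side: [L M^-1]

The two sides have different dimensions, so the equation is NOT dimensionally consistent.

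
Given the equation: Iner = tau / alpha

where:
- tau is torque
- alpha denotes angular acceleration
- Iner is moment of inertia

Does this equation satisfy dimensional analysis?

Yes

tau (torque) has dimensions [L^2 M T^-2].
alpha (angular acceleration) has dimensions [T^-2].
Iner (moment of inertia) has dimensions [L^2 M].

Left side: [L^2 M]
Right side: [L^2 M]

Both sides have the same dimensions, so the equation is dimensionally consistent.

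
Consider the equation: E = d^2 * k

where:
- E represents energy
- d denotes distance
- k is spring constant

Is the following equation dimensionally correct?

Yes

E (energy) has dimensions [L^2 M T^-2].
d (distance) has dimensions [L].
k (spring constant) has dimensions [M T^-2].

Left side: [L^2 M T^-2]
Right side: [L^2 M T^-2]

Both sides have the same dimensions, so the equation is dimensionally consistent.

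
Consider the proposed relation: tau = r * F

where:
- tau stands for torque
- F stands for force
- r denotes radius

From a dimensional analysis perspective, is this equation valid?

Yes

tau (torque) has dimensions [L^2 M T^-2].
F (force) has dimensions [L M T^-2].
r (radius) has dimensions [L].

Left side: [L^2 M T^-2]
Right side: [L^2 M T^-2]

Both sides have the same dimensions, so the equation is dimensionally consistent.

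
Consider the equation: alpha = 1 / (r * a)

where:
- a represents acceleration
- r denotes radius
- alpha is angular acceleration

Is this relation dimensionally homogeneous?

No

a (acceleration) has dimensions [L T^-2].
r (radius) has dimensions [L].
alpha (angular acceleration) has dimensions [T^-2].

Left side: [T^-2]
Right side: [L^-2 T^2]

The two sides have different dimensions, so the equation is NOT dimensionally consistent.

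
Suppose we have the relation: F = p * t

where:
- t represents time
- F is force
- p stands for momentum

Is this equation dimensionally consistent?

No

t (time) has dimensions [T].
F (force) has dimensions [L M T^-2].
p (momentum) has dimensions [L M T^-1].

Left side: [L M T^-2]
Right side: [L M]

The two sides have different dimensions, so the equation is NOT dimensionally consistent.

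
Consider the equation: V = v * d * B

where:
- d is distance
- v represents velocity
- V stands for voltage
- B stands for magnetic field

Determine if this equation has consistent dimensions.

Yes

d (distance) has dimensions [L].
v (velocity) has dimensions [L T^-1].
V (voltage) has dimensions [I^-1 L^2 M T^-3].
B (magnetic field) has dimensions [I^-1 M T^-2].

Left side: [I^-1 L^2 M T^-3]
Right side: [I^-1 L^2 M T^-3]

Both sides have the same dimensions, so the equation is dimensionally consistent.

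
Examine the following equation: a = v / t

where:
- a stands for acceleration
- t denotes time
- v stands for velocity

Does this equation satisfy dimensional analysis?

Yes

a (acceleration) has dimensions [L T^-2].
t (time) has dimensions [T].
v (velocity) has dimensions [L T^-1].

Left side: [L T^-2]
Right side: [L T^-2]

Both sides have the same dimensions, so the equation is dimensionally consistent.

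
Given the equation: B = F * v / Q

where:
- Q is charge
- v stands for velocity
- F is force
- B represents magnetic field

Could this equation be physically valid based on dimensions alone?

No

Q (charge) has dimensions [I T].
v (velocity) has dimensions [L T^-1].
F (force) has dimensions [L M T^-2].
B (magnetic field) has dimensions [I^-1 M T^-2].

Left side: [I^-1 M T^-2]
Right side: [I^-1 L^2 M T^-4]

The two sides have different dimensions, so the equation is NOT dimensionally consistent.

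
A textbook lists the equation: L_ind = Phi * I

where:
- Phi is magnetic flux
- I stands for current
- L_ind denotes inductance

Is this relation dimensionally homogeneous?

No

Phi (magnetic flux) has dimensions [I^-1 L^2 M T^-2].
I (current) has dimensions [I].
L_ind (inductance) has dimensions [I^-2 L^2 M T^-2].

Left side: [I^-2 L^2 M T^-2]
Right side: [L^2 M T^-2]

The two sides have different dimensions, so the equation is NOT dimensionally consistent.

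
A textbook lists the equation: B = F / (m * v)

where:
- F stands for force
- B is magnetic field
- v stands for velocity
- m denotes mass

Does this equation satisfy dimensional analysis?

No

F (force) has dimensions [L M T^-2].
B (magnetic field) has dimensions [I^-1 M T^-2].
v (velocity) has dimensions [L T^-1].
m (mass) has dimensions [M].

Left side: [I^-1 M T^-2]
Right side: [T^-1]

The two sides have different dimensions, so the equation is NOT dimensionally consistent.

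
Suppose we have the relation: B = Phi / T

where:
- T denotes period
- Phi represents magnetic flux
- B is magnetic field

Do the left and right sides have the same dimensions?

No

T (period) has dimensions [T].
Phi (magnetic flux) has dimensions [I^-1 L^2 M T^-2].
B (magnetic field) has dimensions [I^-1 M T^-2].

Left side: [I^-1 M T^-2]
Right side: [I^-1 L^2 M T^-3]

The two sides have different dimensions, so the equation is NOT dimensionally consistent.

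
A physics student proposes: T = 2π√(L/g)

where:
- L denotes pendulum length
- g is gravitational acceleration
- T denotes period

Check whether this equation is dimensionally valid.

Yes

L (pendulum length) has dimensions [L].
g (gravitational acceleration) has dimensions [L T^-2].
T (period) has dimensions [T].

Left side: [T]
Right side: [T]

Both sides have the same dimensions, so the equation is dimensionally consistent.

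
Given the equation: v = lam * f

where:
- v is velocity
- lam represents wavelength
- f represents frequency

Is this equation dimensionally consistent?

Yes

v (velocity) has dimensions [L T^-1].
lam (wavelength) has dimensions [L].
f (frequency) has dimensions [T^-1].

Left side: [L T^-1]
Right side: [L T^-1]

Both sides have the same dimensions, so the equation is dimensionally consistent.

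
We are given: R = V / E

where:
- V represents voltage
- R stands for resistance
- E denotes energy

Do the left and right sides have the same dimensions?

No

V (voltage) has dimensions [I^-1 L^2 M T^-3].
R (resistance) has dimensions [I^-2 L^2 M T^-3].
E (energy) has dimensions [L^2 M T^-2].

Left side: [I^-2 L^2 M T^-3]
Right side: [I^-1 T^-1]

The two sides have different dimensions, so the equation is NOT dimensionally consistent.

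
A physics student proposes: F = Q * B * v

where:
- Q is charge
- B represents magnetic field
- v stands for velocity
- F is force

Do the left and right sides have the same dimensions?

Yes

Q (charge) has dimensions [I T].
B (magnetic field) has dimensions [I^-1 M T^-2].
v (velocity) has dimensions [L T^-1].
F (force) has dimensions [L M T^-2].

Left side: [L M T^-2]
Right side: [L M T^-2]

Both sides have the same dimensions, so the equation is dimensionally consistent.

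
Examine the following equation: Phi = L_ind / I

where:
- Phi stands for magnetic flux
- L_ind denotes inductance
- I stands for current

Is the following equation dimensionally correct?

No

Phi (magnetic flux) has dimensions [I^-1 L^2 M T^-2].
L_ind (inductance) has dimensions [I^-2 L^2 M T^-2].
I (current) has dimensions [I].

Left side: [I^-1 L^2 M T^-2]
Right side: [I^-3 L^2 M T^-2]

The two sides have different dimensions, so the equation is NOT dimensionally consistent.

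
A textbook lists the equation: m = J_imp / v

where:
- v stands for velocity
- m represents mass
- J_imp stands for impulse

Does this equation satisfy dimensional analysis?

Yes

v (velocity) has dimensions [L T^-1].
m (mass) has dimensions [M].
J_imp (impulse) has dimensions [L M T^-1].

Left side: [M]
Right side: [M]

Both sides have the same dimensions, so the equation is dimensionally consistent.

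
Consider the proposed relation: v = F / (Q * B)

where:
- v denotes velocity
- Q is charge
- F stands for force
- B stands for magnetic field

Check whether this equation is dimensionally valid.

Yes

v (velocity) has dimensions [L T^-1].
Q (charge) has dimensions [I T].
F (force) has dimensions [L M T^-2].
B (magnetic field) has dimensions [I^-1 M T^-2].

Left side: [L T^-1]
Right side: [L T^-1]

Both sides have the same dimensions, so the equation is dimensionally consistent.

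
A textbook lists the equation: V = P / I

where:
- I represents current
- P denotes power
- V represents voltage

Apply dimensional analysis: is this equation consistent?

Yes

I (current) has dimensions [I].
P (power) has dimensions [L^2 M T^-3].
V (voltage) has dimensions [I^-1 L^2 M T^-3].

Left side: [I^-1 L^2 M T^-3]
Right side: [I^-1 L^2 M T^-3]

Both sides have the same dimensions, so the equation is dimensionally consistent.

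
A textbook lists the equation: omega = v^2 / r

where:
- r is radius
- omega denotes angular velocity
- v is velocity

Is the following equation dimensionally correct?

No

r (radius) has dimensions [L].
omega (angular velocity) has dimensions [T^-1].
v (velocity) has dimensions [L T^-1].

Left side: [T^-1]
Right side: [L T^-2]

The two sides have different dimensions, so the equation is NOT dimensionally consistent.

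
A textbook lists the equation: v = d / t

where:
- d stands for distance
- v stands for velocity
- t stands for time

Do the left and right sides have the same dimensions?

Yes

d (distance) has dimensions [L].
v (velocity) has dimensions [L T^-1].
t (time) has dimensions [T].

Left side: [L T^-1]
Right side: [L T^-1]

Both sides have the same dimensions, so the equation is dimensionally consistent.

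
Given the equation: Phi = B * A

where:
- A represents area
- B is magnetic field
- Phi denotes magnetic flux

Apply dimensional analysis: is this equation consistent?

Yes

A (area) has dimensions [L^2].
B (magnetic field) has dimensions [I^-1 M T^-2].
Phi (magnetic flux) has dimensions [I^-1 L^2 M T^-2].

Left side: [I^-1 L^2 M T^-2]
Right side: [I^-1 L^2 M T^-2]

Both sides have the same dimensions, so the equation is dimensionally consistent.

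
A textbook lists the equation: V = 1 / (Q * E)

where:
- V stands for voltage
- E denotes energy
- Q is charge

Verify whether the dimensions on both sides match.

No

V (voltage) has dimensions [I^-1 L^2 M T^-3].
E (energy) has dimensions [L^2 M T^-2].
Q (charge) has dimensions [I T].

Left side: [I^-1 L^2 M T^-3]
Right side: [I^-1 L^-2 M^-1 T]

The two sides have different dimensions, so the equation is NOT dimensionally consistent.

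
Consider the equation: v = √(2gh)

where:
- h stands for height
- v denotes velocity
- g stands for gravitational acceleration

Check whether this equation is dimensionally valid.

Yes

h (height) has dimensions [L].
v (velocity) has dimensions [L T^-1].
g (gravitational acceleration) has dimensions [L T^-2].

Left side: [L T^-1]
Right side: [L T^-1]

Both sides have the same dimensions, so the equation is dimensionally consistent.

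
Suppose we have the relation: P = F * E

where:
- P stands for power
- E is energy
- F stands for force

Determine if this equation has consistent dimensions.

No

P (power) has dimensions [L^2 M T^-3].
E (energy) has dimensions [L^2 M T^-2].
F (force) has dimensions [L M T^-2].

Left side: [L^2 M T^-3]
Right side: [L^3 M^2 T^-4]

The two sides have different dimensions, so the equation is NOT dimensionally consistent.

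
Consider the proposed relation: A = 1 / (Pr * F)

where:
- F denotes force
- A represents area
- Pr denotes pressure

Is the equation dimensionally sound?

No

F (force) has dimensions [L M T^-2].
A (area) has dimensions [L^2].
Pr (pressure) has dimensions [L^-1 M T^-2].

Left side: [L^2]
Right side: [M^-2 T^4]

The two sides have different dimensions, so the equation is NOT dimensionally consistent.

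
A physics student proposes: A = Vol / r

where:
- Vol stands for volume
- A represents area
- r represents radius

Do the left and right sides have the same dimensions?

Yes

Vol (volume) has dimensions [L^3].
A (area) has dimensions [L^2].
r (radius) has dimensions [L].

Left side: [L^2]
Right side: [L^2]

Both sides have the same dimensions, so the equation is dimensionally consistent.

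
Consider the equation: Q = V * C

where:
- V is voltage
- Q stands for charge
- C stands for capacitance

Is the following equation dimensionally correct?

Yes

V (voltage) has dimensions [I^-1 L^2 M T^-3].
Q (charge) has dimensions [I T].
C (capacitance) has dimensions [I^2 L^-2 M^-1 T^4].

Left side: [I T]
Right side: [I T]

Both sides have the same dimensions, so the equation is dimensionally consistent.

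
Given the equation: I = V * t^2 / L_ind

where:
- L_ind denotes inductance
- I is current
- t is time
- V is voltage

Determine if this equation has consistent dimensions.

No

L_ind (inductance) has dimensions [I^-2 L^2 M T^-2].
I (current) has dimensions [I].
t (time) has dimensions [T].
V (voltage) has dimensions [I^-1 L^2 M T^-3].

Left side: [I]
Right side: [I T]

The two sides have different dimensions, so the equation is NOT dimensionally consistent.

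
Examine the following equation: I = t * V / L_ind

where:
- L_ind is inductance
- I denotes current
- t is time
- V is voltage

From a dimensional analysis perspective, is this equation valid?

Yes

L_ind (inductance) has dimensions [I^-2 L^2 M T^-2].
I (current) has dimensions [I].
t (time) has dimensions [T].
V (voltage) has dimensions [I^-1 L^2 M T^-3].

Left side: [I]
Right side: [I]

Both sides have the same dimensions, so the equation is dimensionally consistent.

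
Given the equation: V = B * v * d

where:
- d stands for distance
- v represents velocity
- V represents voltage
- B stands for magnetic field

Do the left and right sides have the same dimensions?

Yes

d (distance) has dimensions [L].
v (velocity) has dimensions [L T^-1].
V (voltage) has dimensions [I^-1 L^2 M T^-3].
B (magnetic field) has dimensions [I^-1 M T^-2].

Left side: [I^-1 L^2 M T^-3]
Right side: [I^-1 L^2 M T^-3]

Both sides have the same dimensions, so the equation is dimensionally consistent.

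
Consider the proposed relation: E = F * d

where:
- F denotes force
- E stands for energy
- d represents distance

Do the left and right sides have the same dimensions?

Yes

F (force) has dimensions [L M T^-2].
E (energy) has dimensions [L^2 M T^-2].
d (distance) has dimensions [L].

Left side: [L^2 M T^-2]
Right side: [L^2 M T^-2]

Both sides have the same dimensions, so the equation is dimensionally consistent.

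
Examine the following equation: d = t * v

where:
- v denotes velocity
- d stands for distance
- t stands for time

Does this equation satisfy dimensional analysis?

Yes

v (velocity) has dimensions [L T^-1].
d (distance) has dimensions [L].
t (time) has dimensions [T].

Left side: [L]
Right side: [L]

Both sides have the same dimensions, so the equation is dimensionally consistent.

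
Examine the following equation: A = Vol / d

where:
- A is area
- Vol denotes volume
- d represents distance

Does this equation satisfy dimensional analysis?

Yes

A (area) has dimensions [L^2].
Vol (volume) has dimensions [L^3].
d (distance) has dimensions [L].

Left side: [L^2]
Right side: [L^2]

Both sides have the same dimensions, so the equation is dimensionally consistent.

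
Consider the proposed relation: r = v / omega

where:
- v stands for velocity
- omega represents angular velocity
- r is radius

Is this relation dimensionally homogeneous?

Yes

v (velocity) has dimensions [L T^-1].
omega (angular velocity) has dimensions [T^-1].
r (radius) has dimensions [L].

Left side: [L]
Right side: [L]

Both sides have the same dimensions, so the equation is dimensionally consistent.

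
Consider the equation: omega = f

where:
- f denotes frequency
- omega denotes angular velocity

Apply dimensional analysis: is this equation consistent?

Yes

f (frequency) has dimensions [T^-1].
omega (angular velocity) has dimensions [T^-1].

Left side: [T^-1]
Right side: [T^-1]

Both sides have the same dimensions, so the equation is dimensionally consistent.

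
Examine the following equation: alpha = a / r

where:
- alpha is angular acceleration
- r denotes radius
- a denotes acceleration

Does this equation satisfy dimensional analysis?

Yes

alpha (angular acceleration) has dimensions [T^-2].
r (radius) has dimensions [L].
a (acceleration) has dimensions [L T^-2].

Left side: [T^-2]
Right side: [T^-2]

Both sides have the same dimensions, so the equation is dimensionally consistent.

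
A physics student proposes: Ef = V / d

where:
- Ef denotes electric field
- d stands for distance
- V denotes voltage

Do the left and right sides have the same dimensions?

Yes

Ef (electric field) has dimensions [I^-1 L M T^-3].
d (distance) has dimensions [L].
V (voltage) has dimensions [I^-1 L^2 M T^-3].

Left side: [I^-1 L M T^-3]
Right side: [I^-1 L M T^-3]

Both sides have the same dimensions, so the equation is dimensionally consistent.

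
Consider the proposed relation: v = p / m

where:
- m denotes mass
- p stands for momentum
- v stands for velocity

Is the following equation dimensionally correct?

Yes

m (mass) has dimensions [M].
p (momentum) has dimensions [L M T^-1].
v (velocity) has dimensions [L T^-1].

Left side: [L T^-1]
Right side: [L T^-1]

Both sides have the same dimensions, so the equation is dimensionally consistent.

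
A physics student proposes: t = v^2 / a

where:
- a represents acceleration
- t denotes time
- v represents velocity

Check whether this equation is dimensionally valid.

No

a (acceleration) has dimensions [L T^-2].
t (time) has dimensions [T].
v (velocity) has dimensions [L T^-1].

Left side: [T]
Right side: [L]

The two sides have different dimensions, so the equation is NOT dimensionally consistent.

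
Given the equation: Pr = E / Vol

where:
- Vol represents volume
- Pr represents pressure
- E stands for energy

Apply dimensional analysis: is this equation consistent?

Yes

Vol (volume) has dimensions [L^3].
Pr (pressure) has dimensions [L^-1 M T^-2].
E (energy) has dimensions [L^2 M T^-2].

Left side: [L^-1 M T^-2]
Right side: [L^-1 M T^-2]

Both sides have the same dimensions, so the equation is dimensionally consistent.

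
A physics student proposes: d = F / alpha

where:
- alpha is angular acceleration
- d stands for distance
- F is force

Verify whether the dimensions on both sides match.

No

alpha (angular acceleration) has dimensions [T^-2].
d (distance) has dimensions [L].
F (force) has dimensions [L M T^-2].

Left side: [L]
Right side: [L M]

The two sides have different dimensions, so the equation is NOT dimensionally consistent.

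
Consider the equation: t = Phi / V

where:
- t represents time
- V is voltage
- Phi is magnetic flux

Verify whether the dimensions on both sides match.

Yes

t (time) has dimensions [T].
V (voltage) has dimensions [I^-1 L^2 M T^-3].
Phi (magnetic flux) has dimensions [I^-1 L^2 M T^-2].

Left side: [T]
Right side: [T]

Both sides have the same dimensions, so the equation is dimensionally consistent.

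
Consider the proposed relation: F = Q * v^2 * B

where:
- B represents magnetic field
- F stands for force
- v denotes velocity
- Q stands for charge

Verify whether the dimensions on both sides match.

No

B (magnetic field) has dimensions [I^-1 M T^-2].
F (force) has dimensions [L M T^-2].
v (velocity) has dimensions [L T^-1].
Q (charge) has dimensions [I T].

Left side: [L M T^-2]
Right side: [L^2 M T^-3]

The two sides have different dimensions, so the equation is NOT dimensionally consistent.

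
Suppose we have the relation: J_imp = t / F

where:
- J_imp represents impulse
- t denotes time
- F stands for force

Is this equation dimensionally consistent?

No

J_imp (impulse) has dimensions [L M T^-1].
t (time) has dimensions [T].
F (force) has dimensions [L M T^-2].

Left side: [L M T^-1]
Right side: [L^-1 M^-1 T^3]

The two sides have different dimensions, so the equation is NOT dimensionally consistent.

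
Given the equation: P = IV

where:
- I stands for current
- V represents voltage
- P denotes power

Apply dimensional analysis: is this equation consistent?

Yes

I (current) has dimensions [I].
V (voltage) has dimensions [I^-1 L^2 M T^-3].
P (power) has dimensions [L^2 M T^-3].

Left side: [L^2 M T^-3]
Right side: [L^2 M T^-3]

Both sides have the same dimensions, so the equation is dimensionally consistent.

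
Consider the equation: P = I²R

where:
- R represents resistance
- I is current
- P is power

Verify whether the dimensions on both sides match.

Yes

R (resistance) has dimensions [I^-2 L^2 M T^-3].
I (current) has dimensions [I].
P (power) has dimensions [L^2 M T^-3].

Left side: [L^2 M T^-3]
Right side: [L^2 M T^-3]

Both sides have the same dimensions, so the equation is dimensionally consistent.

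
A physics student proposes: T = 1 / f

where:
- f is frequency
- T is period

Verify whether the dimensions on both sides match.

Yes

f (frequency) has dimensions [T^-1].
T (period) has dimensions [T].

Left side: [T]
Right side: [T]

Both sides have the same dimensions, so the equation is dimensionally consistent.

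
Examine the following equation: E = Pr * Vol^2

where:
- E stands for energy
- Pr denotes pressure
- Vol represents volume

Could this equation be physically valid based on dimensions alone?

No

E (energy) has dimensions [L^2 M T^-2].
Pr (pressure) has dimensions [L^-1 M T^-2].
Vol (volume) has dimensions [L^3].

Left side: [L^2 M T^-2]
Right side: [L^5 M T^-2]

The two sides have different dimensions, so the equation is NOT dimensionally consistent.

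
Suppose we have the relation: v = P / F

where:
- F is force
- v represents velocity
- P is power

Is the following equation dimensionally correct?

Yes

F (force) has dimensions [L M T^-2].
v (velocity) has dimensions [L T^-1].
P (power) has dimensions [L^2 M T^-3].

Left side: [L T^-1]
Right side: [L T^-1]

Both sides have the same dimensions, so the equation is dimensionally consistent.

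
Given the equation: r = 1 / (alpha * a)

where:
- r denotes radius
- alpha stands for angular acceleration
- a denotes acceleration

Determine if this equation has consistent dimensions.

No

r (radius) has dimensions [L].
alpha (angular acceleration) has dimensions [T^-2].
a (acceleration) has dimensions [L T^-2].

Left side: [L]
Right side: [L^-1 T^4]

The two sides have different dimensions, so the equation is NOT dimensionally consistent.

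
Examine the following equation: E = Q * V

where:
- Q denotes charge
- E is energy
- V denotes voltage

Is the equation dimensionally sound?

Yes

Q (charge) has dimensions [I T].
E (energy) has dimensions [L^2 M T^-2].
V (voltage) has dimensions [I^-1 L^2 M T^-3].

Left side: [L^2 M T^-2]
Right side: [L^2 M T^-2]

Both sides have the same dimensions, so the equation is dimensionally consistent.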